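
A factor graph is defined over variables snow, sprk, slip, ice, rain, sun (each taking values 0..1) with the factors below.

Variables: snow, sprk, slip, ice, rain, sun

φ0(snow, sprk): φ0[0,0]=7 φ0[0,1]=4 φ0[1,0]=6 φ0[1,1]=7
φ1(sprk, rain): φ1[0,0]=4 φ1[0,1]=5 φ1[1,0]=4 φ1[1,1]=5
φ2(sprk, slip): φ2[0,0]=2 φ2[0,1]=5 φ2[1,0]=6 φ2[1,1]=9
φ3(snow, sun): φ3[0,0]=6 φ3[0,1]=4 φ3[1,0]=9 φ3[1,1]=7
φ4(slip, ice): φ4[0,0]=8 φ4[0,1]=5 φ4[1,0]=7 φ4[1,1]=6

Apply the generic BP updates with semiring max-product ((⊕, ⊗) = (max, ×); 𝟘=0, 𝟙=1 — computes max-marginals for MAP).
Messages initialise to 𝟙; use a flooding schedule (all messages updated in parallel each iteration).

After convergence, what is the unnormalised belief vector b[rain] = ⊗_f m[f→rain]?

b[rain] = [15876, 19845]

init: all messages = 𝟙 over 2 values
r1 m[φ0→snow] = [7, 7]
r1 m[φ0→sprk] = [7, 7]
r1 m[φ1→sprk] = [5, 5]
r1 m[φ1→rain] = [4, 5]
r1 m[φ2→sprk] = [5, 9]
r1 m[φ2→slip] = [6, 9]
r1 m[φ3→snow] = [6, 9]
r1 m[φ3→sun] = [9, 7]
r1 m[φ4→slip] = [8, 7]
r1 m[φ4→ice] = [8, 6]
r1 m[snow→φ0] = [1, 1]
r1 m[snow→φ3] = [1, 1]
r1 m[sprk→φ0] = [1, 1]
r1 m[sprk→φ1] = [1, 1]
r1 m[sprk→φ2] = [1, 1]
r1 m[slip→φ2] = [1, 1]
r1 m[slip→φ4] = [1, 1]
r1 m[ice→φ4] = [1, 1]
r1 m[rain→φ1] = [1, 1]
r1 m[sun→φ3] = [1, 1]
r2 m[φ0→snow] = [7, 7]
r2 m[φ0→sprk] = [7, 7]
r2 m[φ1→sprk] = [5, 5]
r2 m[φ1→rain] = [4, 5]
r2 m[φ2→sprk] = [5, 9]
r2 m[φ2→slip] = [6, 9]
r2 m[φ3→snow] = [6, 9]
r2 m[φ3→sun] = [9, 7]
r2 m[φ4→slip] = [8, 7]
r2 m[φ4→ice] = [8, 6]
r2 m[snow→φ0] = [6, 9]
r2 m[snow→φ3] = [7, 7]
r2 m[sprk→φ0] = [25, 45]
r2 m[sprk→φ1] = [35, 63]
r2 m[sprk→φ2] = [35, 35]
r2 m[slip→φ2] = [8, 7]
r2 m[slip→φ4] = [6, 9]
r2 m[ice→φ4] = [1, 1]
r2 m[rain→φ1] = [1, 1]
r2 m[sun→φ3] = [1, 1]
r3 m[φ0→snow] = [180, 315]
r3 m[φ0→sprk] = [54, 63]
r3 m[φ1→sprk] = [5, 5]
r3 m[φ1→rain] = [252, 315]
r3 m[φ2→sprk] = [35, 63]
r3 m[φ2→slip] = [210, 315]
r3 m[φ3→snow] = [6, 9]
r3 m[φ3→sun] = [63, 49]
r3 m[φ4→slip] = [8, 7]
r3 m[φ4→ice] = [63, 54]
r3 m[snow→φ0] = [6, 9]
r3 m[snow→φ3] = [7, 7]
r3 m[sprk→φ0] = [25, 45]
r3 m[sprk→φ1] = [35, 63]
r3 m[sprk→φ2] = [35, 35]
r3 m[slip→φ2] = [8, 7]
r3 m[slip→φ4] = [6, 9]
r3 m[ice→φ4] = [1, 1]
r3 m[rain→φ1] = [1, 1]
r3 m[sun→φ3] = [1, 1]
r4 m[φ0→snow] = [180, 315]
r4 m[φ0→sprk] = [54, 63]
r4 m[φ1→sprk] = [5, 5]
r4 m[φ1→rain] = [252, 315]
r4 m[φ2→sprk] = [35, 63]
r4 m[φ2→slip] = [210, 315]
r4 m[φ3→snow] = [6, 9]
r4 m[φ3→sun] = [63, 49]
r4 m[φ4→slip] = [8, 7]
r4 m[φ4→ice] = [63, 54]
r4 m[snow→φ0] = [6, 9]
r4 m[snow→φ3] = [180, 315]
r4 m[sprk→φ0] = [175, 315]
r4 m[sprk→φ1] = [1890, 3969]
r4 m[sprk→φ2] = [270, 315]
r4 m[slip→φ2] = [8, 7]
r4 m[slip→φ4] = [210, 315]
r4 m[ice→φ4] = [1, 1]
r4 m[rain→φ1] = [1, 1]
r4 m[sun→φ3] = [1, 1]
r5 m[φ0→snow] = [1260, 2205]
r5 m[φ0→sprk] = [54, 63]
r5 m[φ1→sprk] = [5, 5]
r5 m[φ1→rain] = [15876, 19845]
r5 m[φ2→sprk] = [35, 63]
r5 m[φ2→slip] = [1890, 2835]
r5 m[φ3→snow] = [6, 9]
r5 m[φ3→sun] = [2835, 2205]
r5 m[φ4→slip] = [8, 7]
r5 m[φ4→ice] = [2205, 1890]
r5 m[snow→φ0] = [6, 9]
r5 m[snow→φ3] = [180, 315]
r5 m[sprk→φ0] = [175, 315]
r5 m[sprk→φ1] = [1890, 3969]
r5 m[sprk→φ2] = [270, 315]
r5 m[slip→φ2] = [8, 7]
r5 m[slip→φ4] = [210, 315]
r5 m[ice→φ4] = [1, 1]
r5 m[rain→φ1] = [1, 1]
r5 m[sun→φ3] = [1, 1]
r6 m[φ0→snow] = [1260, 2205]
r6 m[φ0→sprk] = [54, 63]
r6 m[φ1→sprk] = [5, 5]
r6 m[φ1→rain] = [15876, 19845]
r6 m[φ2→sprk] = [35, 63]
r6 m[φ2→slip] = [1890, 2835]
r6 m[φ3→snow] = [6, 9]
r6 m[φ3→sun] = [2835, 2205]
r6 m[φ4→slip] = [8, 7]
r6 m[φ4→ice] = [2205, 1890]
r6 m[snow→φ0] = [6, 9]
r6 m[snow→φ3] = [1260, 2205]
r6 m[sprk→φ0] = [175, 315]
r6 m[sprk→φ1] = [1890, 3969]
r6 m[sprk→φ2] = [270, 315]
r6 m[slip→φ2] = [8, 7]
r6 m[slip→φ4] = [1890, 2835]
r6 m[ice→φ4] = [1, 1]
r6 m[rain→φ1] = [1, 1]
r6 m[sun→φ3] = [1, 1]
r7 m[φ0→snow] = [1260, 2205]
r7 m[φ0→sprk] = [54, 63]
r7 m[φ1→sprk] = [5, 5]
r7 m[φ1→rain] = [15876, 19845]
r7 m[φ2→sprk] = [35, 63]
r7 m[φ2→slip] = [1890, 2835]
r7 m[φ3→snow] = [6, 9]
r7 m[φ3→sun] = [19845, 15435]
r7 m[φ4→slip] = [8, 7]
r7 m[φ4→ice] = [19845, 17010]
r7 m[snow→φ0] = [6, 9]
r7 m[snow→φ3] = [1260, 2205]
r7 m[sprk→φ0] = [175, 315]
r7 m[sprk→φ1] = [1890, 3969]
r7 m[sprk→φ2] = [270, 315]
r7 m[slip→φ2] = [8, 7]
r7 m[slip→φ4] = [1890, 2835]
r7 m[ice→φ4] = [1, 1]
r7 m[rain→φ1] = [1, 1]
r7 m[sun→φ3] = [1, 1]
r8 m[φ0→snow] = [1260, 2205]
r8 m[φ0→sprk] = [54, 63]
r8 m[φ1→sprk] = [5, 5]
r8 m[φ1→rain] = [15876, 19845]
r8 m[φ2→sprk] = [35, 63]
r8 m[φ2→slip] = [1890, 2835]
r8 m[φ3→snow] = [6, 9]
r8 m[φ3→sun] = [19845, 15435]
r8 m[φ4→slip] = [8, 7]
r8 m[φ4→ice] = [19845, 17010]
r8 m[snow→φ0] = [6, 9]
r8 m[snow→φ3] = [1260, 2205]
r8 m[sprk→φ0] = [175, 315]
r8 m[sprk→φ1] = [1890, 3969]
r8 m[sprk→φ2] = [270, 315]
r8 m[slip→φ2] = [8, 7]
r8 m[slip→φ4] = [1890, 2835]
r8 m[ice→φ4] = [1, 1]
r8 m[rain→φ1] = [1, 1]
r8 m[sun→φ3] = [1, 1]
fixed point reached at round 8
b[rain] = ⊗ incoming = [15876, 19845]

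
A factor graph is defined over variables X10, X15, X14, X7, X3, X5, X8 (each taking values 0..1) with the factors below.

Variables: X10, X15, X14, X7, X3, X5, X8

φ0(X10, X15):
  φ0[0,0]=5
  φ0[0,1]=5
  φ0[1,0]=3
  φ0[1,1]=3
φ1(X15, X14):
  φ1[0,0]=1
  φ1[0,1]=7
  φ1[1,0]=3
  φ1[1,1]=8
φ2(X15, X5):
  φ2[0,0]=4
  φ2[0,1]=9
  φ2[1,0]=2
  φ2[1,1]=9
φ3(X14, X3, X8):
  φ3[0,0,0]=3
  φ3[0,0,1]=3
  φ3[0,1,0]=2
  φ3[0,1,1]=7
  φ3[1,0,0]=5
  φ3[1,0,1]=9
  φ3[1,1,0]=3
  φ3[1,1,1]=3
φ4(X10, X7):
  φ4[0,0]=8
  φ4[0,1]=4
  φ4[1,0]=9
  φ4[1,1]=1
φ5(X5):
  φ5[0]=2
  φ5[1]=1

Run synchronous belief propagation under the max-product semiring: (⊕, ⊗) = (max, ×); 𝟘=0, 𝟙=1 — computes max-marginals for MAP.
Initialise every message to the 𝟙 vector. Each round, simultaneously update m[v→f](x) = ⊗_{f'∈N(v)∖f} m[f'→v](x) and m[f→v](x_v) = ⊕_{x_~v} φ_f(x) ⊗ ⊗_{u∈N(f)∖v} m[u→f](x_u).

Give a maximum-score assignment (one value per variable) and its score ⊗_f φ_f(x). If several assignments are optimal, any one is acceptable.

init: all messages = 𝟙 over 2 values
r1 m[φ0→X10] = [5, 3]
r1 m[φ0→X15] = [5, 5]
r1 m[φ1→X15] = [7, 8]
r1 m[φ1→X14] = [3, 8]
r1 m[φ2→X15] = [9, 9]
r1 m[φ2→X5] = [4, 9]
r1 m[φ3→X14] = [7, 9]
r1 m[φ3→X3] = [9, 7]
r1 m[φ3→X8] = [5, 9]
r1 m[φ4→X10] = [8, 9]
r1 m[φ4→X7] = [9, 4]
r1 m[φ5→X5] = [2, 1]
r1 m[X10→φ0] = [1, 1]
r1 m[X10→φ4] = [1, 1]
r1 m[X15→φ0] = [1, 1]
r1 m[X15→φ1] = [1, 1]
r1 m[X15→φ2] = [1, 1]
r1 m[X14→φ1] = [1, 1]
r1 m[X14→φ3] = [1, 1]
r1 m[X7→φ4] = [1, 1]
r1 m[X3→φ3] = [1, 1]
r1 m[X5→φ2] = [1, 1]
r1 m[X5→φ5] = [1, 1]
r1 m[X8→φ3] = [1, 1]
r2 m[φ0→X10] = [5, 3]
r2 m[φ0→X15] = [5, 5]
r2 m[φ1→X15] = [7, 8]
r2 m[φ1→X14] = [3, 8]
r2 m[φ2→X15] = [9, 9]
r2 m[φ2→X5] = [4, 9]
r2 m[φ3→X14] = [7, 9]
r2 m[φ3→X3] = [9, 7]
r2 m[φ3→X8] = [5, 9]
r2 m[φ4→X10] = [8, 9]
r2 m[φ4→X7] = [9, 4]
r2 m[φ5→X5] = [2, 1]
r2 m[X10→φ0] = [8, 9]
r2 m[X10→φ4] = [5, 3]
r2 m[X15→φ0] = [63, 72]
r2 m[X15→φ1] = [45, 45]
r2 m[X15→φ2] = [35, 40]
r2 m[X14→φ1] = [7, 9]
r2 m[X14→φ3] = [3, 8]
r2 m[X7→φ4] = [1, 1]
r2 m[X3→φ3] = [1, 1]
r2 m[X5→φ2] = [2, 1]
r2 m[X5→φ5] = [4, 9]
r2 m[X8→φ3] = [1, 1]
r3 m[φ0→X10] = [360, 216]
r3 m[φ0→X15] = [40, 40]
r3 m[φ1→X15] = [63, 72]
r3 m[φ1→X14] = [135, 360]
r3 m[φ2→X15] = [9, 9]
r3 m[φ2→X5] = [140, 360]
r3 m[φ3→X14] = [7, 9]
r3 m[φ3→X3] = [72, 24]
r3 m[φ3→X8] = [40, 72]
r3 m[φ4→X10] = [8, 9]
r3 m[φ4→X7] = [40, 20]
r3 m[φ5→X5] = [2, 1]
r3 m[X10→φ0] = [8, 9]
r3 m[X10→φ4] = [5, 3]
r3 m[X15→φ0] = [63, 72]
r3 m[X15→φ1] = [45, 45]
r3 m[X15→φ2] = [35, 40]
r3 m[X14→φ1] = [7, 9]
r3 m[X14→φ3] = [3, 8]
r3 m[X7→φ4] = [1, 1]
r3 m[X3→φ3] = [1, 1]
r3 m[X5→φ2] = [2, 1]
r3 m[X5→φ5] = [4, 9]
r3 m[X8→φ3] = [1, 1]
r4 m[φ0→X10] = [360, 216]
r4 m[φ0→X15] = [40, 40]
r4 m[φ1→X15] = [63, 72]
r4 m[φ1→X14] = [135, 360]
r4 m[φ2→X15] = [9, 9]
r4 m[φ2→X5] = [140, 360]
r4 m[φ3→X14] = [7, 9]
r4 m[φ3→X3] = [72, 24]
r4 m[φ3→X8] = [40, 72]
r4 m[φ4→X10] = [8, 9]
r4 m[φ4→X7] = [40, 20]
r4 m[φ5→X5] = [2, 1]
r4 m[X10→φ0] = [8, 9]
r4 m[X10→φ4] = [360, 216]
r4 m[X15→φ0] = [567, 648]
r4 m[X15→φ1] = [360, 360]
r4 m[X15→φ2] = [2520, 2880]
r4 m[X14→φ1] = [7, 9]
r4 m[X14→φ3] = [135, 360]
r4 m[X7→φ4] = [1, 1]
r4 m[X3→φ3] = [1, 1]
r4 m[X5→φ2] = [2, 1]
r4 m[X5→φ5] = [140, 360]
r4 m[X8→φ3] = [1, 1]
r5 m[φ0→X10] = [3240, 1944]
r5 m[φ0→X15] = [40, 40]
r5 m[φ1→X15] = [63, 72]
r5 m[φ1→X14] = [1080, 2880]
r5 m[φ2→X15] = [9, 9]
r5 m[φ2→X5] = [10080, 25920]
r5 m[φ3→X14] = [7, 9]
r5 m[φ3→X3] = [3240, 1080]
r5 m[φ3→X8] = [1800, 3240]
r5 m[φ4→X10] = [8, 9]
r5 m[φ4→X7] = [2880, 1440]
r5 m[φ5→X5] = [2, 1]
r5 m[X10→φ0] = [8, 9]
r5 m[X10→φ4] = [360, 216]
r5 m[X15→φ0] = [567, 648]
r5 m[X15→φ1] = [360, 360]
r5 m[X15→φ2] = [2520, 2880]
r5 m[X14→φ1] = [7, 9]
r5 m[X14→φ3] = [135, 360]
r5 m[X7→φ4] = [1, 1]
r5 m[X3→φ3] = [1, 1]
r5 m[X5→φ2] = [2, 1]
r5 m[X5→φ5] = [140, 360]
r5 m[X8→φ3] = [1, 1]
r6 m[φ0→X10] = [3240, 1944]
r6 m[φ0→X15] = [40, 40]
r6 m[φ1→X15] = [63, 72]
r6 m[φ1→X14] = [1080, 2880]
r6 m[φ2→X15] = [9, 9]
r6 m[φ2→X5] = [10080, 25920]
r6 m[φ3→X14] = [7, 9]
r6 m[φ3→X3] = [3240, 1080]
r6 m[φ3→X8] = [1800, 3240]
r6 m[φ4→X10] = [8, 9]
r6 m[φ4→X7] = [2880, 1440]
r6 m[φ5→X5] = [2, 1]
r6 m[X10→φ0] = [8, 9]
r6 m[X10→φ4] = [3240, 1944]
r6 m[X15→φ0] = [567, 648]
r6 m[X15→φ1] = [360, 360]
r6 m[X15→φ2] = [2520, 2880]
r6 m[X14→φ1] = [7, 9]
r6 m[X14→φ3] = [1080, 2880]
r6 m[X7→φ4] = [1, 1]
r6 m[X3→φ3] = [1, 1]
r6 m[X5→φ2] = [2, 1]
r6 m[X5→φ5] = [10080, 25920]
r6 m[X8→φ3] = [1, 1]
r7 m[φ0→X10] = [3240, 1944]
r7 m[φ0→X15] = [40, 40]
r7 m[φ1→X15] = [63, 72]
r7 m[φ1→X14] = [1080, 2880]
r7 m[φ2→X15] = [9, 9]
r7 m[φ2→X5] = [10080, 25920]
r7 m[φ3→X14] = [7, 9]
r7 m[φ3→X3] = [25920, 8640]
r7 m[φ3→X8] = [14400, 25920]
r7 m[φ4→X10] = [8, 9]
r7 m[φ4→X7] = [25920, 12960]
r7 m[φ5→X5] = [2, 1]
r7 m[X10→φ0] = [8, 9]
r7 m[X10→φ4] = [3240, 1944]
r7 m[X15→φ0] = [567, 648]
r7 m[X15→φ1] = [360, 360]
r7 m[X15→φ2] = [2520, 2880]
r7 m[X14→φ1] = [7, 9]
r7 m[X14→φ3] = [1080, 2880]
r7 m[X7→φ4] = [1, 1]
r7 m[X3→φ3] = [1, 1]
r7 m[X5→φ2] = [2, 1]
r7 m[X5→φ5] = [10080, 25920]
r7 m[X8→φ3] = [1, 1]
r8 m[φ0→X10] = [3240, 1944]
r8 m[φ0→X15] = [40, 40]
r8 m[φ1→X15] = [63, 72]
r8 m[φ1→X14] = [1080, 2880]
r8 m[φ2→X15] = [9, 9]
r8 m[φ2→X5] = [10080, 25920]
r8 m[φ3→X14] = [7, 9]
r8 m[φ3→X3] = [25920, 8640]
r8 m[φ3→X8] = [14400, 25920]
r8 m[φ4→X10] = [8, 9]
r8 m[φ4→X7] = [25920, 12960]
r8 m[φ5→X5] = [2, 1]
r8 m[X10→φ0] = [8, 9]
r8 m[X10→φ4] = [3240, 1944]
r8 m[X15→φ0] = [567, 648]
r8 m[X15→φ1] = [360, 360]
r8 m[X15→φ2] = [2520, 2880]
r8 m[X14→φ1] = [7, 9]
r8 m[X14→φ3] = [1080, 2880]
r8 m[X7→φ4] = [1, 1]
r8 m[X3→φ3] = [1, 1]
r8 m[X5→φ2] = [2, 1]
r8 m[X5→φ5] = [10080, 25920]
r8 m[X8→φ3] = [1, 1]
fixed point reached at round 8
traceback from X10: (X10=0, X15=1, X14=1, X7=0, X3=0, X5=1, X8=1), score=25920

assignment: (X10=0, X15=1, X14=1, X7=0, X3=0, X5=1, X8=1); score = 25920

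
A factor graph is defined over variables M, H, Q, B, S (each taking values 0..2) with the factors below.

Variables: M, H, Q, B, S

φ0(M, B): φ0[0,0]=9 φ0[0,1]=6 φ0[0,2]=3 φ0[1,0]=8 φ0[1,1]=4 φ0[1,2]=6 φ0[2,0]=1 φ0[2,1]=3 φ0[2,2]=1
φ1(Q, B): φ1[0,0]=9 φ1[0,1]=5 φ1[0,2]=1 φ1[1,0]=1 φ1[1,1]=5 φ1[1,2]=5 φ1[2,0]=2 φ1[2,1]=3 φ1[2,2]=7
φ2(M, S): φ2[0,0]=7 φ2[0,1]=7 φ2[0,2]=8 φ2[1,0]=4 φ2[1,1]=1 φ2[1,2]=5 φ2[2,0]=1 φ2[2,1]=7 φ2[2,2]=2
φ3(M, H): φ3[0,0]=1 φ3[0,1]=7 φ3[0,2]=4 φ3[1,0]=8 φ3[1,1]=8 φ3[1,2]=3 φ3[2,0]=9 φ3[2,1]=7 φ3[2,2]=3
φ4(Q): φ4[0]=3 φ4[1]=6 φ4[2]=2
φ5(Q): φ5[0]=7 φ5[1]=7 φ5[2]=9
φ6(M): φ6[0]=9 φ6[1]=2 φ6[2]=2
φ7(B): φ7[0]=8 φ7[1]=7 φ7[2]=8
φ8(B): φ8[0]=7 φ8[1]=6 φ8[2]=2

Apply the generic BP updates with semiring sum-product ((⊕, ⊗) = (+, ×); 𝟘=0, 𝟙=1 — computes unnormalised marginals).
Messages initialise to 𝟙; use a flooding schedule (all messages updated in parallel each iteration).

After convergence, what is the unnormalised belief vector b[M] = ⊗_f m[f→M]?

init: all messages = 𝟙 over 3 values
r1 m[φ0→M] = [18, 18, 5]
r1 m[φ0→B] = [18, 13, 10]
r1 m[φ1→Q] = [15, 11, 12]
r1 m[φ1→B] = [12, 13, 13]
r1 m[φ2→M] = [22, 10, 10]
r1 m[φ2→S] = [12, 15, 15]
r1 m[φ3→M] = [12, 19, 19]
r1 m[φ3→H] = [18, 22, 10]
r1 m[φ4→Q] = [3, 6, 2]
r1 m[φ5→Q] = [7, 7, 9]
r1 m[φ6→M] = [9, 2, 2]
r1 m[φ7→B] = [8, 7, 8]
r1 m[φ8→B] = [7, 6, 2]
r1 m[M→φ0] = [1, 1, 1]
r1 m[M→φ2] = [1, 1, 1]
r1 m[M→φ3] = [1, 1, 1]
r1 m[M→φ6] = [1, 1, 1]
r1 m[H→φ3] = [1, 1, 1]
r1 m[Q→φ1] = [1, 1, 1]
r1 m[Q→φ4] = [1, 1, 1]
r1 m[Q→φ5] = [1, 1, 1]
r1 m[B→φ0] = [1, 1, 1]
r1 m[B→φ1] = [1, 1, 1]
r1 m[B→φ7] = [1, 1, 1]
r1 m[B→φ8] = [1, 1, 1]
r1 m[S→φ2] = [1, 1, 1]
r2 m[φ0→M] = [18, 18, 5]
r2 m[φ0→B] = [18, 13, 10]
r2 m[φ1→Q] = [15, 11, 12]
r2 m[φ1→B] = [12, 13, 13]
r2 m[φ2→M] = [22, 10, 10]
r2 m[φ2→S] = [12, 15, 15]
r2 m[φ3→M] = [12, 19, 19]
r2 m[φ3→H] = [18, 22, 10]
r2 m[φ4→Q] = [3, 6, 2]
r2 m[φ5→Q] = [7, 7, 9]
r2 m[φ6→M] = [9, 2, 2]
r2 m[φ7→B] = [8, 7, 8]
r2 m[φ8→B] = [7, 6, 2]
r2 m[M→φ0] = [2376, 380, 380]
r2 m[M→φ2] = [1944, 684, 190]
r2 m[M→φ3] = [3564, 360, 100]
r2 m[M→φ6] = [4752, 3420, 950]
r2 m[H→φ3] = [1, 1, 1]
r2 m[Q→φ1] = [21, 42, 18]
r2 m[Q→φ4] = [105, 77, 108]
r2 m[Q→φ5] = [45, 66, 24]
r2 m[B→φ0] = [672, 546, 208]
r2 m[B→φ1] = [1008, 546, 160]
r2 m[B→φ7] = [1512, 1014, 260]
r2 m[B→φ8] = [1728, 1183, 1040]
r2 m[S→φ2] = [1, 1, 1]
r3 m[φ0→M] = [9948, 8808, 2518]
r3 m[φ0→B] = [24804, 16916, 9788]
r3 m[φ1→Q] = [11962, 4538, 4774]
r3 m[φ1→B] = [267, 369, 357]
r3 m[φ2→M] = [22, 10, 10]
r3 m[φ2→S] = [16534, 15622, 19352]
r3 m[φ3→M] = [12, 19, 19]
r3 m[φ3→H] = [7344, 28528, 15636]
r3 m[φ4→Q] = [3, 6, 2]
r3 m[φ5→Q] = [7, 7, 9]
r3 m[φ6→M] = [9, 2, 2]
r3 m[φ7→B] = [8, 7, 8]
r3 m[φ8→B] = [7, 6, 2]
r3 m[M→φ0] = [2376, 380, 380]
r3 m[M→φ2] = [1944, 684, 190]
r3 m[M→φ3] = [3564, 360, 100]
r3 m[M→φ6] = [4752, 3420, 950]
r3 m[H→φ3] = [1, 1, 1]
r3 m[Q→φ1] = [21, 42, 18]
r3 m[Q→φ4] = [105, 77, 108]
r3 m[Q→φ5] = [45, 66, 24]
r3 m[B→φ0] = [672, 546, 208]
r3 m[B→φ1] = [1008, 546, 160]
r3 m[B→φ7] = [1512, 1014, 260]
r3 m[B→φ8] = [1728, 1183, 1040]
r3 m[S→φ2] = [1, 1, 1]
r4 m[φ0→M] = [9948, 8808, 2518]
r4 m[φ0→B] = [24804, 16916, 9788]
r4 m[φ1→Q] = [11962, 4538, 4774]
r4 m[φ1→B] = [267, 369, 357]
r4 m[φ2→M] = [22, 10, 10]
r4 m[φ2→S] = [16534, 15622, 19352]
r4 m[φ3→M] = [12, 19, 19]
r4 m[φ3→H] = [7344, 28528, 15636]
r4 m[φ4→Q] = [3, 6, 2]
r4 m[φ5→Q] = [7, 7, 9]
r4 m[φ6→M] = [9, 2, 2]
r4 m[φ7→B] = [8, 7, 8]
r4 m[φ8→B] = [7, 6, 2]
r4 m[M→φ0] = [2376, 380, 380]
r4 m[M→φ2] = [1074384, 334704, 95684]
r4 m[M→φ3] = [1969704, 176160, 50360]
r4 m[M→φ6] = [2626272, 1673520, 478420]
r4 m[H→φ3] = [1, 1, 1]
r4 m[Q→φ1] = [21, 42, 18]
r4 m[Q→φ4] = [83734, 31766, 42966]
r4 m[Q→φ5] = [35886, 27228, 9548]
r4 m[B→φ0] = [14952, 15498, 5712]
r4 m[B→φ1] = [1389024, 710472, 156608]
r4 m[B→φ7] = [46358676, 37452024, 6988632]
r4 m[B→φ8] = [52981344, 43694028, 27954528]
r4 m[S→φ2] = [1, 1, 1]
r5 m[φ0→M] = [244692, 215880, 67158]
r5 m[φ0→B] = [24804, 16916, 9788]
r5 m[φ1→Q] = [16210184, 5724424, 6005720]
r5 m[φ1→B] = [267, 369, 357]
r5 m[φ2→M] = [22, 10, 10]
r5 m[φ2→S] = [8955188, 8525180, 10459960]
r5 m[φ3→M] = [12, 19, 19]
r5 m[φ3→H] = [3832224, 15549728, 8558376]
r5 m[φ4→Q] = [3, 6, 2]
r5 m[φ5→Q] = [7, 7, 9]
r5 m[φ6→M] = [9, 2, 2]
r5 m[φ7→B] = [8, 7, 8]
r5 m[φ8→B] = [7, 6, 2]
r5 m[M→φ0] = [2376, 380, 380]
r5 m[M→φ2] = [1074384, 334704, 95684]
r5 m[M→φ3] = [1969704, 176160, 50360]
r5 m[M→φ6] = [2626272, 1673520, 478420]
r5 m[H→φ3] = [1, 1, 1]
r5 m[Q→φ1] = [21, 42, 18]
r5 m[Q→φ4] = [83734, 31766, 42966]
r5 m[Q→φ5] = [35886, 27228, 9548]
r5 m[B→φ0] = [14952, 15498, 5712]
r5 m[B→φ1] = [1389024, 710472, 156608]
r5 m[B→φ7] = [46358676, 37452024, 6988632]
r5 m[B→φ8] = [52981344, 43694028, 27954528]
r5 m[S→φ2] = [1, 1, 1]
r6 m[φ0→M] = [244692, 215880, 67158]
r6 m[φ0→B] = [24804, 16916, 9788]
r6 m[φ1→Q] = [16210184, 5724424, 6005720]
r6 m[φ1→B] = [267, 369, 357]
r6 m[φ2→M] = [22, 10, 10]
r6 m[φ2→S] = [8955188, 8525180, 10459960]
r6 m[φ3→M] = [12, 19, 19]
r6 m[φ3→H] = [3832224, 15549728, 8558376]
r6 m[φ4→Q] = [3, 6, 2]
r6 m[φ5→Q] = [7, 7, 9]
r6 m[φ6→M] = [9, 2, 2]
r6 m[φ7→B] = [8, 7, 8]
r6 m[φ8→B] = [7, 6, 2]
r6 m[M→φ0] = [2376, 380, 380]
r6 m[M→φ2] = [26426736, 8203440, 2552004]
r6 m[M→φ3] = [48449016, 4317600, 1343160]
r6 m[M→φ6] = [64598688, 41017200, 12760020]
r6 m[H→φ3] = [1, 1, 1]
r6 m[Q→φ1] = [21, 42, 18]
r6 m[Q→φ4] = [113471288, 40070968, 54051480]
r6 m[Q→φ5] = [48630552, 34346544, 12011440]
r6 m[B→φ0] = [14952, 15498, 5712]
r6 m[B→φ1] = [1389024, 710472, 156608]
r6 m[B→φ7] = [46358676, 37452024, 6988632]
r6 m[B→φ8] = [52981344, 43694028, 27954528]
r6 m[S→φ2] = [1, 1, 1]
r7 m[φ0→M] = [244692, 215880, 67158]
r7 m[φ0→B] = [24804, 16916, 9788]
r7 m[φ1→Q] = [16210184, 5724424, 6005720]
r7 m[φ1→B] = [267, 369, 357]
r7 m[φ2→M] = [22, 10, 10]
r7 m[φ2→S] = [220352916, 211054620, 257535096]
r7 m[φ3→M] = [12, 19, 19]
r7 m[φ3→H] = [95078256, 383086032, 210778344]
r7 m[φ4→Q] = [3, 6, 2]
r7 m[φ5→Q] = [7, 7, 9]
r7 m[φ6→M] = [9, 2, 2]
r7 m[φ7→B] = [8, 7, 8]
r7 m[φ8→B] = [7, 6, 2]
r7 m[M→φ0] = [2376, 380, 380]
r7 m[M→φ2] = [26426736, 8203440, 2552004]
r7 m[M→φ3] = [48449016, 4317600, 1343160]
r7 m[M→φ6] = [64598688, 41017200, 12760020]
r7 m[H→φ3] = [1, 1, 1]
r7 m[Q→φ1] = [21, 42, 18]
r7 m[Q→φ4] = [113471288, 40070968, 54051480]
r7 m[Q→φ5] = [48630552, 34346544, 12011440]
r7 m[B→φ0] = [14952, 15498, 5712]
r7 m[B→φ1] = [1389024, 710472, 156608]
r7 m[B→φ7] = [46358676, 37452024, 6988632]
r7 m[B→φ8] = [52981344, 43694028, 27954528]
r7 m[S→φ2] = [1, 1, 1]
r8 m[φ0→M] = [244692, 215880, 67158]
r8 m[φ0→B] = [24804, 16916, 9788]
r8 m[φ1→Q] = [16210184, 5724424, 6005720]
r8 m[φ1→B] = [267, 369, 357]
r8 m[φ2→M] = [22, 10, 10]
r8 m[φ2→S] = [220352916, 211054620, 257535096]
r8 m[φ3→M] = [12, 19, 19]
r8 m[φ3→H] = [95078256, 383086032, 210778344]
r8 m[φ4→Q] = [3, 6, 2]
r8 m[φ5→Q] = [7, 7, 9]
r8 m[φ6→M] = [9, 2, 2]
r8 m[φ7→B] = [8, 7, 8]
r8 m[φ8→B] = [7, 6, 2]
r8 m[M→φ0] = [2376, 380, 380]
r8 m[M→φ2] = [26426736, 8203440, 2552004]
r8 m[M→φ3] = [48449016, 4317600, 1343160]
r8 m[M→φ6] = [64598688, 41017200, 12760020]
r8 m[H→φ3] = [1, 1, 1]
r8 m[Q→φ1] = [21, 42, 18]
r8 m[Q→φ4] = [113471288, 40070968, 54051480]
r8 m[Q→φ5] = [48630552, 34346544, 12011440]
r8 m[B→φ0] = [14952, 15498, 5712]
r8 m[B→φ1] = [1389024, 710472, 156608]
r8 m[B→φ7] = [46358676, 37452024, 6988632]
r8 m[B→φ8] = [52981344, 43694028, 27954528]
r8 m[S→φ2] = [1, 1, 1]
fixed point reached at round 8
b[M] = ⊗ incoming = [581388192, 82034400, 25520040]

b[M] = [581388192, 82034400, 25520040]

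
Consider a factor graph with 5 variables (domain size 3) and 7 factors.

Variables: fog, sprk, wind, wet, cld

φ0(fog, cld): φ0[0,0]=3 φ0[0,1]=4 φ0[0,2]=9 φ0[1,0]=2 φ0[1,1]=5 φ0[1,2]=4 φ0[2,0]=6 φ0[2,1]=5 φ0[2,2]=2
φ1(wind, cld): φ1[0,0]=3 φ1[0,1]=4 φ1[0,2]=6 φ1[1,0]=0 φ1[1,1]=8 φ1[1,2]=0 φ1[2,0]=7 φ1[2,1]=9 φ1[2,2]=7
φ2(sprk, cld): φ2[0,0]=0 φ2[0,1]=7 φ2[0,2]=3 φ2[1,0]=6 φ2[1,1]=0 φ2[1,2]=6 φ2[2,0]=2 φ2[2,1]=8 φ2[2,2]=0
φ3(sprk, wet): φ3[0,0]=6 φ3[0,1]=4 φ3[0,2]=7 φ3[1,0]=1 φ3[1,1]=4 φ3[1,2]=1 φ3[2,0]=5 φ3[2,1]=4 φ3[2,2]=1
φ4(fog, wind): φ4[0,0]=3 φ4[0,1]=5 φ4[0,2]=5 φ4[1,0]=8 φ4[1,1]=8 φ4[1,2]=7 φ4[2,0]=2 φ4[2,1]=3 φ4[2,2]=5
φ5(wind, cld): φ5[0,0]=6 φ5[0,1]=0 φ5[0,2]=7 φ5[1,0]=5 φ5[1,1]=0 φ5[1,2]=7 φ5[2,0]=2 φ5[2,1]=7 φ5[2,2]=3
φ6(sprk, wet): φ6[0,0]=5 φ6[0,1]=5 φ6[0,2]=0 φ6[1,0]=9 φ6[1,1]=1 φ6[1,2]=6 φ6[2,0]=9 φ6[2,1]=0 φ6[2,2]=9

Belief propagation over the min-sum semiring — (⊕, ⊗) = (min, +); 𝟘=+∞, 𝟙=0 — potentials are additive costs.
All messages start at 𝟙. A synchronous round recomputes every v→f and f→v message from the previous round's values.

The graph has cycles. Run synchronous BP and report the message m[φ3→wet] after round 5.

message @ round 5 = [11, 9, 10]

init: all messages = 𝟙 over 3 values
r1 m[φ0→fog] = [3, 2, 2]
r1 m[φ0→cld] = [2, 4, 2]
r1 m[φ1→wind] = [3, 0, 7]
r1 m[φ1→cld] = [0, 4, 0]
r1 m[φ2→sprk] = [0, 0, 0]
r1 m[φ2→cld] = [0, 0, 0]
r1 m[φ3→sprk] = [4, 1, 1]
r1 m[φ3→wet] = [1, 4, 1]
r1 m[φ4→fog] = [3, 7, 2]
r1 m[φ4→wind] = [2, 3, 5]
r1 m[φ5→wind] = [0, 0, 2]
r1 m[φ5→cld] = [2, 0, 3]
r1 m[φ6→sprk] = [0, 1, 0]
r1 m[φ6→wet] = [5, 0, 0]
r1 m[fog→φ0] = [0, 0, 0]
r1 m[fog→φ4] = [0, 0, 0]
r1 m[sprk→φ2] = [0, 0, 0]
r1 m[sprk→φ3] = [0, 0, 0]
r1 m[sprk→φ6] = [0, 0, 0]
r1 m[wind→φ1] = [0, 0, 0]
r1 m[wind→φ4] = [0, 0, 0]
r1 m[wind→φ5] = [0, 0, 0]
r1 m[wet→φ3] = [0, 0, 0]
r1 m[wet→φ6] = [0, 0, 0]
r1 m[cld→φ0] = [0, 0, 0]
r1 m[cld→φ1] = [0, 0, 0]
r1 m[cld→φ2] = [0, 0, 0]
r1 m[cld→φ5] = [0, 0, 0]
r2 m[φ0→fog] = [3, 2, 2]
r2 m[φ0→cld] = [2, 4, 2]
r2 m[φ1→wind] = [3, 0, 7]
r2 m[φ1→cld] = [0, 4, 0]
r2 m[φ2→sprk] = [0, 0, 0]
r2 m[φ2→cld] = [0, 0, 0]
r2 m[φ3→sprk] = [4, 1, 1]
r2 m[φ3→wet] = [1, 4, 1]
r2 m[φ4→fog] = [3, 7, 2]
r2 m[φ4→wind] = [2, 3, 5]
r2 m[φ5→wind] = [0, 0, 2]
r2 m[φ5→cld] = [2, 0, 3]
r2 m[φ6→sprk] = [0, 1, 0]
r2 m[φ6→wet] = [5, 0, 0]
r2 m[fog→φ0] = [3, 7, 2]
r2 m[fog→φ4] = [3, 2, 2]
r2 m[sprk→φ2] = [4, 2, 1]
r2 m[sprk→φ3] = [0, 1, 0]
r2 m[sprk→φ6] = [4, 1, 1]
r2 m[wind→φ1] = [2, 3, 7]
r2 m[wind→φ4] = [3, 0, 9]
r2 m[wind→φ5] = [5, 3, 12]
r2 m[wet→φ3] = [5, 0, 0]
r2 m[wet→φ6] = [1, 4, 1]
r2 m[cld→φ0] = [2, 4, 3]
r2 m[cld→φ1] = [4, 4, 5]
r2 m[cld→φ2] = [4, 8, 5]
r2 m[cld→φ5] = [2, 8, 2]
r3 m[φ0→fog] = [5, 4, 5]
r3 m[φ0→cld] = [6, 7, 4]
r3 m[φ1→wind] = [7, 4, 11]
r3 m[φ1→cld] = [3, 6, 3]
r3 m[φ2→sprk] = [4, 8, 5]
r3 m[φ2→cld] = [3, 2, 1]
r3 m[φ3→sprk] = [4, 1, 1]
r3 m[φ3→wet] = [2, 4, 1]
r3 m[φ4→fog] = [5, 8, 3]
r3 m[φ4→wind] = [4, 5, 7]
r3 m[φ5→wind] = [8, 7, 4]
r3 m[φ5→cld] = [8, 3, 10]
r3 m[φ6→sprk] = [1, 5, 4]
r3 m[φ6→wet] = [9, 1, 4]
r3 m[fog→φ0] = [3, 7, 2]
r3 m[fog→φ4] = [3, 2, 2]
r3 m[sprk→φ2] = [4, 2, 1]
r3 m[sprk→φ3] = [0, 1, 0]
r3 m[sprk→φ6] = [4, 1, 1]
r3 m[wind→φ1] = [2, 3, 7]
r3 m[wind→φ4] = [3, 0, 9]
r3 m[wind→φ5] = [5, 3, 12]
r3 m[wet→φ3] = [5, 0, 0]
r3 m[wet→φ6] = [1, 4, 1]
r3 m[cld→φ0] = [2, 4, 3]
r3 m[cld→φ1] = [4, 4, 5]
r3 m[cld→φ2] = [4, 8, 5]
r3 m[cld→φ5] = [2, 8, 2]
r4 m[φ0→fog] = [5, 4, 5]
r4 m[φ0→cld] = [6, 7, 4]
r4 m[φ1→wind] = [7, 4, 11]
r4 m[φ1→cld] = [3, 6, 3]
r4 m[φ2→sprk] = [4, 8, 5]
r4 m[φ2→cld] = [3, 2, 1]
r4 m[φ3→sprk] = [4, 1, 1]
r4 m[φ3→wet] = [2, 4, 1]
r4 m[φ4→fog] = [5, 8, 3]
r4 m[φ4→wind] = [4, 5, 7]
r4 m[φ5→wind] = [8, 7, 4]
r4 m[φ5→cld] = [8, 3, 10]
r4 m[φ6→sprk] = [1, 5, 4]
r4 m[φ6→wet] = [9, 1, 4]
r4 m[fog→φ0] = [5, 8, 3]
r4 m[fog→φ4] = [5, 4, 5]
r4 m[sprk→φ2] = [5, 6, 5]
r4 m[sprk→φ3] = [5, 13, 9]
r4 m[sprk→φ6] = [8, 9, 6]
r4 m[wind→φ1] = [12, 12, 11]
r4 m[wind→φ4] = [15, 11, 15]
r4 m[wind→φ5] = [11, 9, 18]
r4 m[wet→φ3] = [9, 1, 4]
r4 m[wet→φ6] = [2, 4, 1]
r4 m[cld→φ0] = [14, 11, 14]
r4 m[cld→φ1] = [17, 12, 15]
r4 m[cld→φ2] = [17, 16, 17]
r4 m[cld→φ5] = [12, 15, 8]
r5 m[φ0→fog] = [15, 16, 16]
r5 m[φ0→cld] = [8, 8, 5]
r5 m[φ1→wind] = [16, 15, 21]
r5 m[φ1→cld] = [12, 16, 12]
r5 m[φ2→sprk] = [17, 16, 17]
r5 m[φ2→cld] = [5, 6, 5]
r5 m[φ3→sprk] = [5, 5, 5]
r5 m[φ3→wet] = [11, 9, 10]
r5 m[φ4→fog] = [16, 19, 14]
r5 m[φ4→wind] = [7, 8, 10]
r5 m[φ5→wind] = [15, 15, 11]
r5 m[φ5→cld] = [14, 9, 16]
r5 m[φ6→sprk] = [1, 5, 4]
r5 m[φ6→wet] = [13, 6, 8]
r5 m[fog→φ0] = [5, 8, 3]
r5 m[fog→φ4] = [5, 4, 5]
r5 m[sprk→φ2] = [5, 6, 5]
r5 m[sprk→φ3] = [5, 13, 9]
r5 m[sprk→φ6] = [8, 9, 6]
r5 m[wind→φ1] = [12, 12, 11]
r5 m[wind→φ4] = [15, 11, 15]
r5 m[wind→φ5] = [11, 9, 18]
r5 m[wet→φ3] = [9, 1, 4]
r5 m[wet→φ6] = [2, 4, 1]
r5 m[cld→φ0] = [14, 11, 14]
r5 m[cld→φ1] = [17, 12, 15]
r5 m[cld→φ2] = [17, 16, 17]
r5 m[cld→φ5] = [12, 15, 8]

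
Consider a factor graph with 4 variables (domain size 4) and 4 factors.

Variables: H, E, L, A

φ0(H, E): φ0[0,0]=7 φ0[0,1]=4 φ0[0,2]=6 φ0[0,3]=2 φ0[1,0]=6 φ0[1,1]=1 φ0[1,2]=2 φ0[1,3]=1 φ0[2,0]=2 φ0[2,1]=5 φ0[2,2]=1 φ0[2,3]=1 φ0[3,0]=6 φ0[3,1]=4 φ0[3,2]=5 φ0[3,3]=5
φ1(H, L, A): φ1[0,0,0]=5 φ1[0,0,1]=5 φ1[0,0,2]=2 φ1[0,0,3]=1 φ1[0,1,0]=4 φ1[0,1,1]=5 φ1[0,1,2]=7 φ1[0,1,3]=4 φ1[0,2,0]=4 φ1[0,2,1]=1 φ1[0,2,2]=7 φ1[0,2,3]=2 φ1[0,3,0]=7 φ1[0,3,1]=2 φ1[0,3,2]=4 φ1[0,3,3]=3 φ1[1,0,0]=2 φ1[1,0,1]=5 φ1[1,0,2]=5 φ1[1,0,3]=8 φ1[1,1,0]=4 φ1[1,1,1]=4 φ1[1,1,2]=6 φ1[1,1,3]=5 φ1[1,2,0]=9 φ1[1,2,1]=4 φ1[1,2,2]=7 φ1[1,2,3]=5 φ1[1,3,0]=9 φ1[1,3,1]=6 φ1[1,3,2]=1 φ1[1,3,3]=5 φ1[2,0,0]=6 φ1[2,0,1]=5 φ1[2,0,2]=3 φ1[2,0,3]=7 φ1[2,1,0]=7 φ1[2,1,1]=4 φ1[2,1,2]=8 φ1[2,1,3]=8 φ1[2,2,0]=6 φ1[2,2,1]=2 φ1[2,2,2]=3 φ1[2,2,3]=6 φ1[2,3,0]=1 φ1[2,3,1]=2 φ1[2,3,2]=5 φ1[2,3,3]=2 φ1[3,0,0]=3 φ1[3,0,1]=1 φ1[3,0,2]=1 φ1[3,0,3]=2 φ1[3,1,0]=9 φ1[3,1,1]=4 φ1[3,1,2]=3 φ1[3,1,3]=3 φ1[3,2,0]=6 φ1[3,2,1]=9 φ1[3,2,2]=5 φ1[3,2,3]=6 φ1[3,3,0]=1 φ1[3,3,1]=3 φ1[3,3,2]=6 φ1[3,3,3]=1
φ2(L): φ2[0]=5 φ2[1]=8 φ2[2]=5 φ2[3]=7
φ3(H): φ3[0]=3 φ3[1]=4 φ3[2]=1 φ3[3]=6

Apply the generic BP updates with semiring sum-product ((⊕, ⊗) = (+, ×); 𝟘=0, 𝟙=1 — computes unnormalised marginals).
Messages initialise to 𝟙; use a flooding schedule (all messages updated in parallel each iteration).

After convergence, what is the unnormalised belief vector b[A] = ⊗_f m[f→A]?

b[A] = [29169, 22637, 24634, 19283]

init: all messages = 𝟙 over 4 values
r1 m[φ0→H] = [19, 10, 9, 20]
r1 m[φ0→E] = [21, 14, 14, 9]
r1 m[φ1→H] = [63, 85, 75, 63]
r1 m[φ1→L] = [61, 85, 82, 58]
r1 m[φ1→A] = [83, 62, 73, 68]
r1 m[φ2→L] = [5, 8, 5, 7]
r1 m[φ3→H] = [3, 4, 1, 6]
r1 m[H→φ0] = [1, 1, 1, 1]
r1 m[H→φ1] = [1, 1, 1, 1]
r1 m[H→φ3] = [1, 1, 1, 1]
r1 m[E→φ0] = [1, 1, 1, 1]
r1 m[L→φ1] = [1, 1, 1, 1]
r1 m[L→φ2] = [1, 1, 1, 1]
r1 m[A→φ1] = [1, 1, 1, 1]
r2 m[φ0→H] = [19, 10, 9, 20]
r2 m[φ0→E] = [21, 14, 14, 9]
r2 m[φ1→H] = [63, 85, 75, 63]
r2 m[φ1→L] = [61, 85, 82, 58]
r2 m[φ1→A] = [83, 62, 73, 68]
r2 m[φ2→L] = [5, 8, 5, 7]
r2 m[φ3→H] = [3, 4, 1, 6]
r2 m[H→φ0] = [189, 340, 75, 378]
r2 m[H→φ1] = [57, 40, 9, 120]
r2 m[H→φ3] = [1197, 850, 675, 1260]
r2 m[E→φ0] = [1, 1, 1, 1]
r2 m[L→φ1] = [5, 8, 5, 7]
r2 m[L→φ2] = [61, 85, 82, 58]
r2 m[A→φ1] = [1, 1, 1, 1]
r3 m[φ0→H] = [19, 10, 9, 20]
r3 m[φ0→E] = [5781, 2983, 3779, 2683]
r3 m[φ1→H] = [407, 524, 476, 394]
r3 m[φ1→L] = [2570, 4423, 5071, 3162]
r3 m[φ1→A] = [29169, 22637, 24634, 19283]
r3 m[φ2→L] = [5, 8, 5, 7]
r3 m[φ3→H] = [3, 4, 1, 6]
r3 m[H→φ0] = [189, 340, 75, 378]
r3 m[H→φ1] = [57, 40, 9, 120]
r3 m[H→φ3] = [1197, 850, 675, 1260]
r3 m[E→φ0] = [1, 1, 1, 1]
r3 m[L→φ1] = [5, 8, 5, 7]
r3 m[L→φ2] = [61, 85, 82, 58]
r3 m[A→φ1] = [1, 1, 1, 1]
r4 m[φ0→H] = [19, 10, 9, 20]
r4 m[φ0→E] = [5781, 2983, 3779, 2683]
r4 m[φ1→H] = [407, 524, 476, 394]
r4 m[φ1→L] = [2570, 4423, 5071, 3162]
r4 m[φ1→A] = [29169, 22637, 24634, 19283]
r4 m[φ2→L] = [5, 8, 5, 7]
r4 m[φ3→H] = [3, 4, 1, 6]
r4 m[H→φ0] = [1221, 2096, 476, 2364]
r4 m[H→φ1] = [57, 40, 9, 120]
r4 m[H→φ3] = [7733, 5240, 4284, 7880]
r4 m[E→φ0] = [1, 1, 1, 1]
r4 m[L→φ1] = [5, 8, 5, 7]
r4 m[L→φ2] = [2570, 4423, 5071, 3162]
r4 m[A→φ1] = [1, 1, 1, 1]
r5 m[φ0→H] = [19, 10, 9, 20]
r5 m[φ0→E] = [36259, 18816, 23814, 16834]
r5 m[φ1→H] = [407, 524, 476, 394]
r5 m[φ1→L] = [2570, 4423, 5071, 3162]
r5 m[φ1→A] = [29169, 22637, 24634, 19283]
r5 m[φ2→L] = [5, 8, 5, 7]
r5 m[φ3→H] = [3, 4, 1, 6]
r5 m[H→φ0] = [1221, 2096, 476, 2364]
r5 m[H→φ1] = [57, 40, 9, 120]
r5 m[H→φ3] = [7733, 5240, 4284, 7880]
r5 m[E→φ0] = [1, 1, 1, 1]
r5 m[L→φ1] = [5, 8, 5, 7]
r5 m[L→φ2] = [2570, 4423, 5071, 3162]
r5 m[A→φ1] = [1, 1, 1, 1]
r6 m[φ0→H] = [19, 10, 9, 20]
r6 m[φ0→E] = [36259, 18816, 23814, 16834]
r6 m[φ1→H] = [407, 524, 476, 394]
r6 m[φ1→L] = [2570, 4423, 5071, 3162]
r6 m[φ1→A] = [29169, 22637, 24634, 19283]
r6 m[φ2→L] = [5, 8, 5, 7]
r6 m[φ3→H] = [3, 4, 1, 6]
r6 m[H→φ0] = [1221, 2096, 476, 2364]
r6 m[H→φ1] = [57, 40, 9, 120]
r6 m[H→φ3] = [7733, 5240, 4284, 7880]
r6 m[E→φ0] = [1, 1, 1, 1]
r6 m[L→φ1] = [5, 8, 5, 7]
r6 m[L→φ2] = [2570, 4423, 5071, 3162]
r6 m[A→φ1] = [1, 1, 1, 1]
fixed point reached at round 6
b[A] = ⊗ incoming = [29169, 22637, 24634, 19283]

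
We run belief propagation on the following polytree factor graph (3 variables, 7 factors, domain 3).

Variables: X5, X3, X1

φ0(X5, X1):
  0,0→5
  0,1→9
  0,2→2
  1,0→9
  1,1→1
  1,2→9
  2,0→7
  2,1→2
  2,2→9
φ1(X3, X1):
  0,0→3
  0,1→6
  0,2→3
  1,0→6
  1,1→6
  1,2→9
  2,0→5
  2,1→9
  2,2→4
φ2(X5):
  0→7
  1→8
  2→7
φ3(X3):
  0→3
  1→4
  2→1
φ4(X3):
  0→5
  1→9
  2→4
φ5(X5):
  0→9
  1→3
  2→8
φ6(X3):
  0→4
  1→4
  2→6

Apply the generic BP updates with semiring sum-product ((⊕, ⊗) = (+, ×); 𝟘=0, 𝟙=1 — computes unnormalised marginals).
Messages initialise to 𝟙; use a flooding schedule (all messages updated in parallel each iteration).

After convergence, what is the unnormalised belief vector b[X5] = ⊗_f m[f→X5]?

b[X5] = [1381212, 625536, 1409856]

init: all messages = 𝟙 over 3 values
r1 m[φ0→X5] = [16, 19, 18]
r1 m[φ0→X1] = [21, 12, 20]
r1 m[φ1→X3] = [12, 21, 18]
r1 m[φ1→X1] = [14, 21, 16]
r1 m[φ2→X5] = [7, 8, 7]
r1 m[φ3→X3] = [3, 4, 1]
r1 m[φ4→X3] = [5, 9, 4]
r1 m[φ5→X5] = [9, 3, 8]
r1 m[φ6→X3] = [4, 4, 6]
r1 m[X5→φ0] = [1, 1, 1]
r1 m[X5→φ2] = [1, 1, 1]
r1 m[X5→φ5] = [1, 1, 1]
r1 m[X3→φ1] = [1, 1, 1]
r1 m[X3→φ3] = [1, 1, 1]
r1 m[X3→φ4] = [1, 1, 1]
r1 m[X3→φ6] = [1, 1, 1]
r1 m[X1→φ0] = [1, 1, 1]
r1 m[X1→φ1] = [1, 1, 1]
r2 m[φ0→X5] = [16, 19, 18]
r2 m[φ0→X1] = [21, 12, 20]
r2 m[φ1→X3] = [12, 21, 18]
r2 m[φ1→X1] = [14, 21, 16]
r2 m[φ2→X5] = [7, 8, 7]
r2 m[φ3→X3] = [3, 4, 1]
r2 m[φ4→X3] = [5, 9, 4]
r2 m[φ5→X5] = [9, 3, 8]
r2 m[φ6→X3] = [4, 4, 6]
r2 m[X5→φ0] = [63, 24, 56]
r2 m[X5→φ2] = [144, 57, 144]
r2 m[X5→φ5] = [112, 152, 126]
r2 m[X3→φ1] = [60, 144, 24]
r2 m[X3→φ3] = [240, 756, 432]
r2 m[X3→φ4] = [144, 336, 108]
r2 m[X3→φ6] = [180, 756, 72]
r2 m[X1→φ0] = [14, 21, 16]
r2 m[X1→φ1] = [21, 12, 20]
r3 m[φ0→X5] = [291, 291, 284]
r3 m[φ0→X1] = [923, 703, 846]
r3 m[φ1→X3] = [195, 378, 293]
r3 m[φ1→X1] = [1164, 1440, 1572]
r3 m[φ2→X5] = [7, 8, 7]
r3 m[φ3→X3] = [3, 4, 1]
r3 m[φ4→X3] = [5, 9, 4]
r3 m[φ5→X5] = [9, 3, 8]
r3 m[φ6→X3] = [4, 4, 6]
r3 m[X5→φ0] = [63, 24, 56]
r3 m[X5→φ2] = [144, 57, 144]
r3 m[X5→φ5] = [112, 152, 126]
r3 m[X3→φ1] = [60, 144, 24]
r3 m[X3→φ3] = [240, 756, 432]
r3 m[X3→φ4] = [144, 336, 108]
r3 m[X3→φ6] = [180, 756, 72]
r3 m[X1→φ0] = [14, 21, 16]
r3 m[X1→φ1] = [21, 12, 20]
r4 m[φ0→X5] = [291, 291, 284]
r4 m[φ0→X1] = [923, 703, 846]
r4 m[φ1→X3] = [195, 378, 293]
r4 m[φ1→X1] = [1164, 1440, 1572]
r4 m[φ2→X5] = [7, 8, 7]
r4 m[φ3→X3] = [3, 4, 1]
r4 m[φ4→X3] = [5, 9, 4]
r4 m[φ5→X5] = [9, 3, 8]
r4 m[φ6→X3] = [4, 4, 6]
r4 m[X5→φ0] = [63, 24, 56]
r4 m[X5→φ2] = [2619, 873, 2272]
r4 m[X5→φ5] = [2037, 2328, 1988]
r4 m[X3→φ1] = [60, 144, 24]
r4 m[X3→φ3] = [3900, 13608, 7032]
r4 m[X3→φ4] = [2340, 6048, 1758]
r4 m[X3→φ6] = [2925, 13608, 1172]
r4 m[X1→φ0] = [1164, 1440, 1572]
r4 m[X1→φ1] = [923, 703, 846]
r5 m[φ0→X5] = [21924, 26064, 25176]
r5 m[φ0→X1] = [923, 703, 846]
r5 m[φ1→X3] = [9525, 17370, 14326]
r5 m[φ1→X1] = [1164, 1440, 1572]
r5 m[φ2→X5] = [7, 8, 7]
r5 m[φ3→X3] = [3, 4, 1]
r5 m[φ4→X3] = [5, 9, 4]
r5 m[φ5→X5] = [9, 3, 8]
r5 m[φ6→X3] = [4, 4, 6]
r5 m[X5→φ0] = [63, 24, 56]
r5 m[X5→φ2] = [2619, 873, 2272]
r5 m[X5→φ5] = [2037, 2328, 1988]
r5 m[X3→φ1] = [60, 144, 24]
r5 m[X3→φ3] = [3900, 13608, 7032]
r5 m[X3→φ4] = [2340, 6048, 1758]
r5 m[X3→φ6] = [2925, 13608, 1172]
r5 m[X1→φ0] = [1164, 1440, 1572]
r5 m[X1→φ1] = [923, 703, 846]
r6 m[φ0→X5] = [21924, 26064, 25176]
r6 m[φ0→X1] = [923, 703, 846]
r6 m[φ1→X3] = [9525, 17370, 14326]
r6 m[φ1→X1] = [1164, 1440, 1572]
r6 m[φ2→X5] = [7, 8, 7]
r6 m[φ3→X3] = [3, 4, 1]
r6 m[φ4→X3] = [5, 9, 4]
r6 m[φ5→X5] = [9, 3, 8]
r6 m[φ6→X3] = [4, 4, 6]
r6 m[X5→φ0] = [63, 24, 56]
r6 m[X5→φ2] = [197316, 78192, 201408]
r6 m[X5→φ5] = [153468, 208512, 176232]
r6 m[X3→φ1] = [60, 144, 24]
r6 m[X3→φ3] = [190500, 625320, 343824]
r6 m[X3→φ4] = [114300, 277920, 85956]
r6 m[X3→φ6] = [142875, 625320, 57304]
r6 m[X1→φ0] = [1164, 1440, 1572]
r6 m[X1→φ1] = [923, 703, 846]
r7 m[φ0→X5] = [21924, 26064, 25176]
r7 m[φ0→X1] = [923, 703, 846]
r7 m[φ1→X3] = [9525, 17370, 14326]
r7 m[φ1→X1] = [1164, 1440, 1572]
r7 m[φ2→X5] = [7, 8, 7]
r7 m[φ3→X3] = [3, 4, 1]
r7 m[φ4→X3] = [5, 9, 4]
r7 m[φ5→X5] = [9, 3, 8]
r7 m[φ6→X3] = [4, 4, 6]
r7 m[X5→φ0] = [63, 24, 56]
r7 m[X5→φ2] = [197316, 78192, 201408]
r7 m[X5→φ5] = [153468, 208512, 176232]
r7 m[X3→φ1] = [60, 144, 24]
r7 m[X3→φ3] = [190500, 625320, 343824]
r7 m[X3→φ4] = [114300, 277920, 85956]
r7 m[X3→φ6] = [142875, 625320, 57304]
r7 m[X1→φ0] = [1164, 1440, 1572]
r7 m[X1→φ1] = [923, 703, 846]
fixed point reached at round 7
b[X5] = ⊗ incoming = [1381212, 625536, 1409856]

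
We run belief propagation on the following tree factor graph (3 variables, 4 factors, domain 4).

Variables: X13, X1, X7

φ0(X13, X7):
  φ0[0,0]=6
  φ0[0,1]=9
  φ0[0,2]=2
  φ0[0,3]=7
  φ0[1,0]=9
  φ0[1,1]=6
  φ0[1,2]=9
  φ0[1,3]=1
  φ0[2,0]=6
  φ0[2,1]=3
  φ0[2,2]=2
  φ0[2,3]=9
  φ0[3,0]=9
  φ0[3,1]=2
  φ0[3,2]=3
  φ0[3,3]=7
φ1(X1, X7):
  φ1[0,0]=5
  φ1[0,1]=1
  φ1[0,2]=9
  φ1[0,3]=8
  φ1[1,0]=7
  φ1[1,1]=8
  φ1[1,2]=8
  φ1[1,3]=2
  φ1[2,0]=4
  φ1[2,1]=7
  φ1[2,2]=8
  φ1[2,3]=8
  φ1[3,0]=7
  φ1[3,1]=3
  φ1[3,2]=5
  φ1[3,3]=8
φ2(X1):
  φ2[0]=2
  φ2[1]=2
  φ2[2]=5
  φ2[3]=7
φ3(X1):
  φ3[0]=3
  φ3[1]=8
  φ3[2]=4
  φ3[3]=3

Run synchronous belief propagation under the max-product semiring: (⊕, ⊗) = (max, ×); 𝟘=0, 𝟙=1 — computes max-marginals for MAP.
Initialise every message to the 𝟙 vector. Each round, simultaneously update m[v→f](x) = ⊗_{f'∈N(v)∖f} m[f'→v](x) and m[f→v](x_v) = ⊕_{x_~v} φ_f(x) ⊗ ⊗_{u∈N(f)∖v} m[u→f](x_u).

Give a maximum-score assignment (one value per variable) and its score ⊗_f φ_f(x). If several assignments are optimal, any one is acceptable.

assignment: (X13=2, X1=3, X7=3); score = 1512

init: all messages = 𝟙 over 4 values
r1 m[φ0→X13] = [9, 9, 9, 9]
r1 m[φ0→X7] = [9, 9, 9, 9]
r1 m[φ1→X1] = [9, 8, 8, 8]
r1 m[φ1→X7] = [7, 8, 9, 8]
r1 m[φ2→X1] = [2, 2, 5, 7]
r1 m[φ3→X1] = [3, 8, 4, 3]
r1 m[X13→φ0] = [1, 1, 1, 1]
r1 m[X1→φ1] = [1, 1, 1, 1]
r1 m[X1→φ2] = [1, 1, 1, 1]
r1 m[X1→φ3] = [1, 1, 1, 1]
r1 m[X7→φ0] = [1, 1, 1, 1]
r1 m[X7→φ1] = [1, 1, 1, 1]
r2 m[φ0→X13] = [9, 9, 9, 9]
r2 m[φ0→X7] = [9, 9, 9, 9]
r2 m[φ1→X1] = [9, 8, 8, 8]
r2 m[φ1→X7] = [7, 8, 9, 8]
r2 m[φ2→X1] = [2, 2, 5, 7]
r2 m[φ3→X1] = [3, 8, 4, 3]
r2 m[X13→φ0] = [1, 1, 1, 1]
r2 m[X1→φ1] = [6, 16, 20, 21]
r2 m[X1→φ2] = [27, 64, 32, 24]
r2 m[X1→φ3] = [18, 16, 40, 56]
r2 m[X7→φ0] = [7, 8, 9, 8]
r2 m[X7→φ1] = [9, 9, 9, 9]
r3 m[φ0→X13] = [72, 81, 72, 63]
r3 m[φ0→X7] = [9, 9, 9, 9]
r3 m[φ1→X1] = [81, 72, 72, 72]
r3 m[φ1→X7] = [147, 140, 160, 168]
r3 m[φ2→X1] = [2, 2, 5, 7]
r3 m[φ3→X1] = [3, 8, 4, 3]
r3 m[X13→φ0] = [1, 1, 1, 1]
r3 m[X1→φ1] = [6, 16, 20, 21]
r3 m[X1→φ2] = [27, 64, 32, 24]
r3 m[X1→φ3] = [18, 16, 40, 56]
r3 m[X7→φ0] = [7, 8, 9, 8]
r3 m[X7→φ1] = [9, 9, 9, 9]
r4 m[φ0→X13] = [72, 81, 72, 63]
r4 m[φ0→X7] = [9, 9, 9, 9]
r4 m[φ1→X1] = [81, 72, 72, 72]
r4 m[φ1→X7] = [147, 140, 160, 168]
r4 m[φ2→X1] = [2, 2, 5, 7]
r4 m[φ3→X1] = [3, 8, 4, 3]
r4 m[X13→φ0] = [1, 1, 1, 1]
r4 m[X1→φ1] = [6, 16, 20, 21]
r4 m[X1→φ2] = [243, 576, 288, 216]
r4 m[X1→φ3] = [162, 144, 360, 504]
r4 m[X7→φ0] = [147, 140, 160, 168]
r4 m[X7→φ1] = [9, 9, 9, 9]
r5 m[φ0→X13] = [1260, 1440, 1512, 1323]
r5 m[φ0→X7] = [9, 9, 9, 9]
r5 m[φ1→X1] = [81, 72, 72, 72]
r5 m[φ1→X7] = [147, 140, 160, 168]
r5 m[φ2→X1] = [2, 2, 5, 7]
r5 m[φ3→X1] = [3, 8, 4, 3]
r5 m[X13→φ0] = [1, 1, 1, 1]
r5 m[X1→φ1] = [6, 16, 20, 21]
r5 m[X1→φ2] = [243, 576, 288, 216]
r5 m[X1→φ3] = [162, 144, 360, 504]
r5 m[X7→φ0] = [147, 140, 160, 168]
r5 m[X7→φ1] = [9, 9, 9, 9]
r6 m[φ0→X13] = [1260, 1440, 1512, 1323]
r6 m[φ0→X7] = [9, 9, 9, 9]
r6 m[φ1→X1] = [81, 72, 72, 72]
r6 m[φ1→X7] = [147, 140, 160, 168]
r6 m[φ2→X1] = [2, 2, 5, 7]
r6 m[φ3→X1] = [3, 8, 4, 3]
r6 m[X13→φ0] = [1, 1, 1, 1]
r6 m[X1→φ1] = [6, 16, 20, 21]
r6 m[X1→φ2] = [243, 576, 288, 216]
r6 m[X1→φ3] = [162, 144, 360, 504]
r6 m[X7→φ0] = [147, 140, 160, 168]
r6 m[X7→φ1] = [9, 9, 9, 9]
fixed point reached at round 6
traceback from X13: (X13=2, X1=3, X7=3), score=1512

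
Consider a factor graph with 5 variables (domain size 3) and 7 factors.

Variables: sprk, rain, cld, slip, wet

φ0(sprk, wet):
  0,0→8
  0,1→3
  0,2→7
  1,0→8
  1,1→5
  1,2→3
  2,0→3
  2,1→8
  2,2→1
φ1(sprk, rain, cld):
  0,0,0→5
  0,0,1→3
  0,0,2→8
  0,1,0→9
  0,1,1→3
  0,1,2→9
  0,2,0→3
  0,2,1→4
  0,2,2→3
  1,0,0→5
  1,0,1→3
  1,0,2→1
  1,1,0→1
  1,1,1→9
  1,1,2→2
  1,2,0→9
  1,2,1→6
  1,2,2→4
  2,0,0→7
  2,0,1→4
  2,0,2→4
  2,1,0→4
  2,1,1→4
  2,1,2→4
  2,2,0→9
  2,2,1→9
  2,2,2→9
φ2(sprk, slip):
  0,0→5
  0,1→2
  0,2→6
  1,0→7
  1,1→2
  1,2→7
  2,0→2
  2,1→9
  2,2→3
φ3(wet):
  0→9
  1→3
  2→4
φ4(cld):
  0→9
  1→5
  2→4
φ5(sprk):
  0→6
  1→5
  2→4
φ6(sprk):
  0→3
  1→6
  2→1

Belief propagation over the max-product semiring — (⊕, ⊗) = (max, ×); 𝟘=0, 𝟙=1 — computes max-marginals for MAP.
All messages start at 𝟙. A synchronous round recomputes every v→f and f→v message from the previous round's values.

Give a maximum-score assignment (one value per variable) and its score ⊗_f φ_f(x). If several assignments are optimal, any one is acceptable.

assignment: (sprk=1, rain=2, cld=0, slip=0, wet=0); score = 1224720

init: all messages = 𝟙 over 3 values
r1 m[φ0→sprk] = [8, 8, 8]
r1 m[φ0→wet] = [8, 8, 7]
r1 m[φ1→sprk] = [9, 9, 9]
r1 m[φ1→rain] = [8, 9, 9]
r1 m[φ1→cld] = [9, 9, 9]
r1 m[φ2→sprk] = [6, 7, 9]
r1 m[φ2→slip] = [7, 9, 7]
r1 m[φ3→wet] = [9, 3, 4]
r1 m[φ4→cld] = [9, 5, 4]
r1 m[φ5→sprk] = [6, 5, 4]
r1 m[φ6→sprk] = [3, 6, 1]
r1 m[sprk→φ0] = [1, 1, 1]
r1 m[sprk→φ1] = [1, 1, 1]
r1 m[sprk→φ2] = [1, 1, 1]
r1 m[sprk→φ5] = [1, 1, 1]
r1 m[sprk→φ6] = [1, 1, 1]
r1 m[rain→φ1] = [1, 1, 1]
r1 m[cld→φ1] = [1, 1, 1]
r1 m[cld→φ4] = [1, 1, 1]
r1 m[slip→φ2] = [1, 1, 1]
r1 m[wet→φ0] = [1, 1, 1]
r1 m[wet→φ3] = [1, 1, 1]
r2 m[φ0→sprk] = [8, 8, 8]
r2 m[φ0→wet] = [8, 8, 7]
r2 m[φ1→sprk] = [9, 9, 9]
r2 m[φ1→rain] = [8, 9, 9]
r2 m[φ1→cld] = [9, 9, 9]
r2 m[φ2→sprk] = [6, 7, 9]
r2 m[φ2→slip] = [7, 9, 7]
r2 m[φ3→wet] = [9, 3, 4]
r2 m[φ4→cld] = [9, 5, 4]
r2 m[φ5→sprk] = [6, 5, 4]
r2 m[φ6→sprk] = [3, 6, 1]
r2 m[sprk→φ0] = [972, 1890, 324]
r2 m[sprk→φ1] = [864, 1680, 288]
r2 m[sprk→φ2] = [1296, 2160, 288]
r2 m[sprk→φ5] = [1296, 3024, 648]
r2 m[sprk→φ6] = [2592, 2520, 2592]
r2 m[rain→φ1] = [1, 1, 1]
r2 m[cld→φ1] = [9, 5, 4]
r2 m[cld→φ4] = [9, 9, 9]
r2 m[slip→φ2] = [1, 1, 1]
r2 m[wet→φ0] = [9, 3, 4]
r2 m[wet→φ3] = [8, 8, 7]
r3 m[φ0→sprk] = [72, 72, 27]
r3 m[φ0→wet] = [15120, 9450, 6804]
r3 m[φ1→sprk] = [81, 81, 81]
r3 m[φ1→rain] = [75600, 75600, 136080]
r3 m[φ1→cld] = [15120, 15120, 7776]
r3 m[φ2→sprk] = [6, 7, 9]
r3 m[φ2→slip] = [15120, 4320, 15120]
r3 m[φ3→wet] = [9, 3, 4]
r3 m[φ4→cld] = [9, 5, 4]
r3 m[φ5→sprk] = [6, 5, 4]
r3 m[φ6→sprk] = [3, 6, 1]
r3 m[sprk→φ0] = [972, 1890, 324]
r3 m[sprk→φ1] = [864, 1680, 288]
r3 m[sprk→φ2] = [1296, 2160, 288]
r3 m[sprk→φ5] = [1296, 3024, 648]
r3 m[sprk→φ6] = [2592, 2520, 2592]
r3 m[rain→φ1] = [1, 1, 1]
r3 m[cld→φ1] = [9, 5, 4]
r3 m[cld→φ4] = [9, 9, 9]
r3 m[slip→φ2] = [1, 1, 1]
r3 m[wet→φ0] = [9, 3, 4]
r3 m[wet→φ3] = [8, 8, 7]
r4 m[φ0→sprk] = [72, 72, 27]
r4 m[φ0→wet] = [15120, 9450, 6804]
r4 m[φ1→sprk] = [81, 81, 81]
r4 m[φ1→rain] = [75600, 75600, 136080]
r4 m[φ1→cld] = [15120, 15120, 7776]
r4 m[φ2→sprk] = [6, 7, 9]
r4 m[φ2→slip] = [15120, 4320, 15120]
r4 m[φ3→wet] = [9, 3, 4]
r4 m[φ4→cld] = [9, 5, 4]
r4 m[φ5→sprk] = [6, 5, 4]
r4 m[φ6→sprk] = [3, 6, 1]
r4 m[sprk→φ0] = [8748, 17010, 2916]
r4 m[sprk→φ1] = [7776, 15120, 972]
r4 m[sprk→φ2] = [104976, 174960, 8748]
r4 m[sprk→φ5] = [104976, 244944, 19683]
r4 m[sprk→φ6] = [209952, 204120, 78732]
r4 m[rain→φ1] = [1, 1, 1]
r4 m[cld→φ1] = [9, 5, 4]
r4 m[cld→φ4] = [15120, 15120, 7776]
r4 m[slip→φ2] = [1, 1, 1]
r4 m[wet→φ0] = [9, 3, 4]
r4 m[wet→φ3] = [15120, 9450, 6804]
r5 m[φ0→sprk] = [72, 72, 27]
r5 m[φ0→wet] = [136080, 85050, 61236]
r5 m[φ1→sprk] = [81, 81, 81]
r5 m[φ1→rain] = [680400, 680400, 1224720]
r5 m[φ1→cld] = [136080, 136080, 69984]
r5 m[φ2→sprk] = [6, 7, 9]
r5 m[φ2→slip] = [1224720, 349920, 1224720]
r5 m[φ3→wet] = [9, 3, 4]
r5 m[φ4→cld] = [9, 5, 4]
r5 m[φ5→sprk] = [6, 5, 4]
r5 m[φ6→sprk] = [3, 6, 1]
r5 m[sprk→φ0] = [8748, 17010, 2916]
r5 m[sprk→φ1] = [7776, 15120, 972]
r5 m[sprk→φ2] = [104976, 174960, 8748]
r5 m[sprk→φ5] = [104976, 244944, 19683]
r5 m[sprk→φ6] = [209952, 204120, 78732]
r5 m[rain→φ1] = [1, 1, 1]
r5 m[cld→φ1] = [9, 5, 4]
r5 m[cld→φ4] = [15120, 15120, 7776]
r5 m[slip→φ2] = [1, 1, 1]
r5 m[wet→φ0] = [9, 3, 4]
r5 m[wet→φ3] = [15120, 9450, 6804]
r6 m[φ0→sprk] = [72, 72, 27]
r6 m[φ0→wet] = [136080, 85050, 61236]
r6 m[φ1→sprk] = [81, 81, 81]
r6 m[φ1→rain] = [680400, 680400, 1224720]
r6 m[φ1→cld] = [136080, 136080, 69984]
r6 m[φ2→sprk] = [6, 7, 9]
r6 m[φ2→slip] = [1224720, 349920, 1224720]
r6 m[φ3→wet] = [9, 3, 4]
r6 m[φ4→cld] = [9, 5, 4]
r6 m[φ5→sprk] = [6, 5, 4]
r6 m[φ6→sprk] = [3, 6, 1]
r6 m[sprk→φ0] = [8748, 17010, 2916]
r6 m[sprk→φ1] = [7776, 15120, 972]
r6 m[sprk→φ2] = [104976, 174960, 8748]
r6 m[sprk→φ5] = [104976, 244944, 19683]
r6 m[sprk→φ6] = [209952, 204120, 78732]
r6 m[rain→φ1] = [1, 1, 1]
r6 m[cld→φ1] = [9, 5, 4]
r6 m[cld→φ4] = [136080, 136080, 69984]
r6 m[slip→φ2] = [1, 1, 1]
r6 m[wet→φ0] = [9, 3, 4]
r6 m[wet→φ3] = [136080, 85050, 61236]
r7 m[φ0→sprk] = [72, 72, 27]
r7 m[φ0→wet] = [136080, 85050, 61236]
r7 m[φ1→sprk] = [81, 81, 81]
r7 m[φ1→rain] = [680400, 680400, 1224720]
r7 m[φ1→cld] = [136080, 136080, 69984]
r7 m[φ2→sprk] = [6, 7, 9]
r7 m[φ2→slip] = [1224720, 349920, 1224720]
r7 m[φ3→wet] = [9, 3, 4]
r7 m[φ4→cld] = [9, 5, 4]
r7 m[φ5→sprk] = [6, 5, 4]
r7 m[φ6→sprk] = [3, 6, 1]
r7 m[sprk→φ0] = [8748, 17010, 2916]
r7 m[sprk→φ1] = [7776, 15120, 972]
r7 m[sprk→φ2] = [104976, 174960, 8748]
r7 m[sprk→φ5] = [104976, 244944, 19683]
r7 m[sprk→φ6] = [209952, 204120, 78732]
r7 m[rain→φ1] = [1, 1, 1]
r7 m[cld→φ1] = [9, 5, 4]
r7 m[cld→φ4] = [136080, 136080, 69984]
r7 m[slip→φ2] = [1, 1, 1]
r7 m[wet→φ0] = [9, 3, 4]
r7 m[wet→φ3] = [136080, 85050, 61236]
fixed point reached at round 7
traceback from sprk: (sprk=1, rain=2, cld=0, slip=0, wet=0), score=1224720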